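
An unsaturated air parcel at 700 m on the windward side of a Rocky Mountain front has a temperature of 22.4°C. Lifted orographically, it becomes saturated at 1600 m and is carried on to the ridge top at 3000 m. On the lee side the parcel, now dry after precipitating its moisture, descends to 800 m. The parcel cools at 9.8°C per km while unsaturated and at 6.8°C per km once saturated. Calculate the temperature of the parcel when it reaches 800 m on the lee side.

25.62°C

700 → 1600 m (dry, 9.8°C/km): ΔT = -9.8 × 0.9 = -8.82°C → T = 13.58°C
1600 → 3000 m (saturated, 6.8°C/km): ΔT = -6.8 × 1.4 = -9.52°C → T = 4.06°C
3000 → 800 m (dry descent, 9.8°C/km): ΔT = +9.8 × 2.2 = +21.56°C → T = 25.62°C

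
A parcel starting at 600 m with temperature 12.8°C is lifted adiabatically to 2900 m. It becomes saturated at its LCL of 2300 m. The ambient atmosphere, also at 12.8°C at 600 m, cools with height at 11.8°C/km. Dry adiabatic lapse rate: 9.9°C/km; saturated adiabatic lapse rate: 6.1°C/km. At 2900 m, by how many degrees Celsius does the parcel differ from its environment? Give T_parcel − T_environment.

+6.65°C (parcel warmer than environment)

Parcel:
  600 → 2300 m (dry, 9.9°C/km): ΔT = -9.9 × 1.7 = -16.83°C → T = -4.03°C
  2300 → 2900 m (saturated, 6.1°C/km): ΔT = -6.1 × 0.6 = -3.66°C → T = -7.69°C
Environment:
  600 → 2900 m (environment, 11.8°C/km): ΔT = -11.8 × 2.3 = -27.14°C → T = -14.34°C
T_parcel − T_env = -7.69 − (-14.34) = +6.65°C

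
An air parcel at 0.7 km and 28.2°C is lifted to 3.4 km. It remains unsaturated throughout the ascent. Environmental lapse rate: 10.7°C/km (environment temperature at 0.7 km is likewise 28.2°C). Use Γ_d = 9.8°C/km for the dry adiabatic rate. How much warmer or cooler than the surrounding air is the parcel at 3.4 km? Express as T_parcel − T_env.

+2.43°C (parcel warmer than environment)

Parcel:
  700 → 3400 m (dry, 9.8°C/km): ΔT = -9.8 × 2.7 = -26.46°C → T = 1.74°C
Environment:
  700 → 3400 m (environment, 10.7°C/km): ΔT = -10.7 × 2.7 = -28.89°C → T = -0.69°C
T_parcel − T_env = 1.74 − (-0.69) = +2.43°C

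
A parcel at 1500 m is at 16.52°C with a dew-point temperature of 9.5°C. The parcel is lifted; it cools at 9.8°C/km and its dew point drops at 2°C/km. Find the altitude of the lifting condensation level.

T and T_d converge at 9.8 − 2 = 7.8°C per km
Height above start = (16.52 − 9.5) / 7.8 = 0.9 km
LCL altitude = 1500 m + 900 m = 2400 m

2400 m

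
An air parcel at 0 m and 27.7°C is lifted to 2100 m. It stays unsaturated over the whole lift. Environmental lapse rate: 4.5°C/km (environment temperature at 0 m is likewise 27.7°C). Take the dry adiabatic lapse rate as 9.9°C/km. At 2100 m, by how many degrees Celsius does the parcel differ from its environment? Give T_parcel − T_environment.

-11.34°C (parcel cooler than environment)

Parcel:
  Dry to 2100 m: -9.9 × 2.1 km = -20.79°C, so T = 6.91°C.
Environment:
  Environment to 2100 m: -4.5 × 2.1 km = -9.45°C, so T = 18.25°C.
T_parcel − T_env = 6.91 − 18.25 = -11.34°C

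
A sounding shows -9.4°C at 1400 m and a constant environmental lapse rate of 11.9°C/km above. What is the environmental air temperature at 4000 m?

-40.34°C

From 1400 m to 4000 m (environmental): cools by 11.9 × 2.6 = 30.94°C, giving -40.34°C.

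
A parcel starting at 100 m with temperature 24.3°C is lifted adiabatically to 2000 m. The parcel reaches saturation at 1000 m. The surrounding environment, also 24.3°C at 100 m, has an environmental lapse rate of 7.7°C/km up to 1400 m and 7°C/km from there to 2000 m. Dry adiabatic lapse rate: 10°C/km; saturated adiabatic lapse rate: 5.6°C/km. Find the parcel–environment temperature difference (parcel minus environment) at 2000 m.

Parcel:
  100 → 1000 m (dry, 10°C/km): ΔT = -10 × 0.9 = -9°C → T = 15.3°C
  1000 → 2000 m (saturated, 5.6°C/km): ΔT = -5.6 × 1 = -5.6°C → T = 9.7°C
Environment:
  100 → 1400 m (environment, lower layer, 7.7°C/km): ΔT = -7.7 × 1.3 = -10.01°C → T = 14.29°C
  1400 → 2000 m (environment, upper layer, 7°C/km): ΔT = -7 × 0.6 = -4.2°C → T = 10.09°C
T_parcel − T_env = 9.7 − 10.09 = -0.39°C

-0.39°C (parcel cooler than environment)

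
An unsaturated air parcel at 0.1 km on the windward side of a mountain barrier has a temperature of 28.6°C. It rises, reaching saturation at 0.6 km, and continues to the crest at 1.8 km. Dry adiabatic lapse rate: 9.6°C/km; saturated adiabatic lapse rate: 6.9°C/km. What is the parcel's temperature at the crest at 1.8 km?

100–600 m, dry: Δz = 0.5 km ⇒ ΔT = -4.8°C; T = 23.8°C
600–1800 m, saturated: Δz = 1.2 km ⇒ ΔT = -8.28°C; T = 15.52°C

15.52°C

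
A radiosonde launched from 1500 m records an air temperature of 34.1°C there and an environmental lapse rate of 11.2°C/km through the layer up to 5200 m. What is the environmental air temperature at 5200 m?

-7.34°C

1500 → 5200 m (environmental, 11.2°C/km): ΔT = -11.2 × 3.7 = -41.44°C → T = -7.34°C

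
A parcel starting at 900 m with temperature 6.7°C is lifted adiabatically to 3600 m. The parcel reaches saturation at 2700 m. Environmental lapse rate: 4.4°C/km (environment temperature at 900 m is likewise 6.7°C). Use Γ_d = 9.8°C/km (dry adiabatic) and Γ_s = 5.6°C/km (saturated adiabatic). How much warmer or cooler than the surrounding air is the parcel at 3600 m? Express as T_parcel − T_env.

Parcel:
  From 900 m to 2700 m (dry): cools by 9.8 × 1.8 = 17.64°C, giving -10.94°C.
  From 2700 m to 3600 m (saturated): cools by 5.6 × 0.9 = 5.04°C, giving -15.98°C.
Environment:
  From 900 m to 3600 m (environment): cools by 4.4 × 2.7 = 11.88°C, giving -5.18°C.
T_parcel − T_env = -15.98 − (-5.18) = -10.8°C

-10.8°C (parcel cooler than environment)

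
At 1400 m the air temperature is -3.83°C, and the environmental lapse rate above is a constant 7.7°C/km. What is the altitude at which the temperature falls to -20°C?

3500 m

Height above start = (-3.83 − (-20)) / 7.7 = 2.1 km
Altitude = 1400 m + 2100 m = 3500 m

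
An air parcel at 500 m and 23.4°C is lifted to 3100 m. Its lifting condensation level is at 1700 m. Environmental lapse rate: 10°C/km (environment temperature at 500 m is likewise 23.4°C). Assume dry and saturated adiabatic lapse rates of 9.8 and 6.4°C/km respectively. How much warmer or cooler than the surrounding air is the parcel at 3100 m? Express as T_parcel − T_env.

+5.28°C (parcel warmer than environment)

Parcel:
  500 → 1700 m (dry, 9.8°C/km): ΔT = -9.8 × 1.2 = -11.76°C → T = 11.64°C
  1700 → 3100 m (saturated, 6.4°C/km): ΔT = -6.4 × 1.4 = -8.96°C → T = 2.68°C
Environment:
  500 → 3100 m (environment, 10°C/km): ΔT = -10 × 2.6 = -26°C → T = -2.6°C
T_parcel − T_env = 2.68 − (-2.6) = +5.28°C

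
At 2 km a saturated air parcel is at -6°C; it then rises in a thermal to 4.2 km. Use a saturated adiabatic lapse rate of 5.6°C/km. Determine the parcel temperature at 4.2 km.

-18.32°C

2000 → 4200 m (saturated adiabatic, 5.6°C/km): ΔT = -5.6 × 2.2 = -12.32°C → T = -18.32°C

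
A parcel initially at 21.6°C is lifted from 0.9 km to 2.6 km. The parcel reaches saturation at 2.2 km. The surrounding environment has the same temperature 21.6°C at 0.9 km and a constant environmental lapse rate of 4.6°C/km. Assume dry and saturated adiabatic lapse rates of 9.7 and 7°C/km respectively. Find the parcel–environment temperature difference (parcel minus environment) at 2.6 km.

Parcel:
  From 900 m to 2200 m (dry): cools by 9.7 × 1.3 = 12.61°C, giving 8.99°C.
  From 2200 m to 2600 m (saturated): cools by 7 × 0.4 = 2.8°C, giving 6.19°C.
Environment:
  From 900 m to 2600 m (environment): cools by 4.6 × 1.7 = 7.82°C, giving 13.78°C.
T_parcel − T_env = 6.19 − 13.78 = -7.59°C

-7.59°C (parcel cooler than environment)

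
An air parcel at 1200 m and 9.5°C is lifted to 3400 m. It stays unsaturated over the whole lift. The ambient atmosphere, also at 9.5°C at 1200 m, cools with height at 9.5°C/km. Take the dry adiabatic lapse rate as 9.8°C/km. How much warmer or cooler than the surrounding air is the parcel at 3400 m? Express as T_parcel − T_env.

Parcel:
  Dry to 3400 m: -9.8 × 2.2 km = -21.56°C, so T = -12.06°C.
Environment:
  Environment to 3400 m: -9.5 × 2.2 km = -20.9°C, so T = -11.4°C.
T_parcel − T_env = -12.06 − (-11.4) = -0.66°C

-0.66°C (parcel cooler than environment)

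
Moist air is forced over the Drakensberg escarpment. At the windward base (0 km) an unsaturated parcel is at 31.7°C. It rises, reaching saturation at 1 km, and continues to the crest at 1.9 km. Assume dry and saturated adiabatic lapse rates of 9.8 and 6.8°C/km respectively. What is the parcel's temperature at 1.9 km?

From 0 m to 1000 m (dry): cools by 9.8 × 1 = 9.8°C, giving 21.9°C.
From 1000 m to 1900 m (saturated): cools by 6.8 × 0.9 = 6.12°C, giving 15.78°C.

15.78°C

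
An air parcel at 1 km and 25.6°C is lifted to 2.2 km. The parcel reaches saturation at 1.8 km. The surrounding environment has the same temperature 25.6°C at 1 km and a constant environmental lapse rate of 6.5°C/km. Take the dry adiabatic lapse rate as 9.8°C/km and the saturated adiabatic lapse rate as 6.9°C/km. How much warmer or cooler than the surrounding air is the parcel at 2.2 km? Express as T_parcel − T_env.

Parcel:
  Dry to 1800 m: -9.8 × 0.8 km = -7.84°C, so T = 17.76°C.
  Saturated to 2200 m: -6.9 × 0.4 km = -2.76°C, so T = 15°C.
Environment:
  Environment to 2200 m: -6.5 × 1.2 km = -7.8°C, so T = 17.8°C.
T_parcel − T_env = 15 − 17.8 = -2.8°C

-2.8°C (parcel cooler than environment)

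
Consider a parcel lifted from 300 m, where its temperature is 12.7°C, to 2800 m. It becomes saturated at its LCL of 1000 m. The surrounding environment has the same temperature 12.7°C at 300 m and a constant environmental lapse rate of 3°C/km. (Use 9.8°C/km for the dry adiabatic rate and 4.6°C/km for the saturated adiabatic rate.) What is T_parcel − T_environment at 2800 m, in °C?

-7.64°C (parcel cooler than environment)

Parcel:
  300 → 1000 m (dry, 9.8°C/km): ΔT = -9.8 × 0.7 = -6.86°C → T = 5.84°C
  1000 → 2800 m (saturated, 4.6°C/km): ΔT = -4.6 × 1.8 = -8.28°C → T = -2.44°C
Environment:
  300 → 2800 m (environment, 3°C/km): ΔT = -3 × 2.5 = -7.5°C → T = 5.2°C
T_parcel − T_env = -2.44 − 5.2 = -7.64°C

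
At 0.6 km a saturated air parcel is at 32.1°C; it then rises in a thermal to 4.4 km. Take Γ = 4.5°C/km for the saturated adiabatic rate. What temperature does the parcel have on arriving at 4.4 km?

Saturated adiabatic to 4400 m: -4.5 × 3.8 km = -17.1°C, so T = 15°C.

15°C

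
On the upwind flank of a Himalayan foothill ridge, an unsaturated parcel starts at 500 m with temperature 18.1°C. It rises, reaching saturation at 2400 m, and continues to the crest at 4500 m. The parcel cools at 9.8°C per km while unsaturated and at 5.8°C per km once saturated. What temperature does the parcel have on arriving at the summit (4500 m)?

-12.7°C

From 500 m to 2400 m (dry): cools by 9.8 × 1.9 = 18.62°C, giving -0.52°C.
From 2400 m to 4500 m (saturated): cools by 5.8 × 2.1 = 12.18°C, giving -12.7°C.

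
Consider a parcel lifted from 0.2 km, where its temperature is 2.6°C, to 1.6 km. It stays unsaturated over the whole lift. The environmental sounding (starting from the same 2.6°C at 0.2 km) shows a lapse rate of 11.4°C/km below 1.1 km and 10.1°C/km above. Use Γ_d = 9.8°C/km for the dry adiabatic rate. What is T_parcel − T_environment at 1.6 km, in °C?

+1.59°C (parcel warmer than environment)

Parcel:
  Dry to 1600 m: -9.8 × 1.4 km = -13.72°C, so T = -11.12°C.
Environment:
  Environment, lower layer to 1100 m: -11.4 × 0.9 km = -10.26°C, so T = -7.66°C.
  Environment, upper layer to 1600 m: -10.1 × 0.5 km = -5.05°C, so T = -12.71°C.
T_parcel − T_env = -11.12 − (-12.71) = +1.59°C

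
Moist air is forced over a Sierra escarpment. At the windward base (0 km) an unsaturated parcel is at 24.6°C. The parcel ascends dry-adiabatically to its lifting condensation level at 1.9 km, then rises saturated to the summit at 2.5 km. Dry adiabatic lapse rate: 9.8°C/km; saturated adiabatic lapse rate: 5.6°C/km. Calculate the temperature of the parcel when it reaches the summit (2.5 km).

0–1900 m, dry: Δz = 1.9 km ⇒ ΔT = -18.62°C; T = 5.98°C
1900–2500 m, saturated: Δz = 0.6 km ⇒ ΔT = -3.36°C; T = 2.62°C

2.62°C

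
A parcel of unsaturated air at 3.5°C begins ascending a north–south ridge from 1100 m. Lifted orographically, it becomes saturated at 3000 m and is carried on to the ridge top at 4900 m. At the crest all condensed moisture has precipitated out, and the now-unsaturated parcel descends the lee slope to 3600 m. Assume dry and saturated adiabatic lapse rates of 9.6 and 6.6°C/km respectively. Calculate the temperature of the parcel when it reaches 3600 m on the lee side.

From 1100 m to 3000 m (dry): cools by 9.6 × 1.9 = 18.24°C, giving -14.74°C.
From 3000 m to 4900 m (saturated): cools by 6.6 × 1.9 = 12.54°C, giving -27.28°C.
From 4900 m to 3600 m (dry descent): warms by 9.6 × 1.3 = 12.48°C, giving -14.8°C.

-14.8°C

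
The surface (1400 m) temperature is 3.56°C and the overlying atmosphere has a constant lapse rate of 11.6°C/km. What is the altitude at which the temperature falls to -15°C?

3000 m

Height above start = (3.56 − (-15)) / 11.6 = 1.6 km
Altitude = 1400 m + 1600 m = 3000 m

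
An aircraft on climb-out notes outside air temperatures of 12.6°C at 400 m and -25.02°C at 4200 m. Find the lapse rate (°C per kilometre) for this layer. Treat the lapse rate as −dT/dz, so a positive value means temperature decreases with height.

Γ = −ΔT/Δz = (12.6 − (-25.02)) / (4200 − 400) m
  = 37.62°C / 3.8 km = 9.9°C/km

9.9°C/km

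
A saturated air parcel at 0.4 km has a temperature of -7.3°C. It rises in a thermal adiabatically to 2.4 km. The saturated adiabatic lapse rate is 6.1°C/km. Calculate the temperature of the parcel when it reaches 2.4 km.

Saturated adiabatic to 2400 m: -6.1 × 2 km = -12.2°C, so T = -19.5°C.

-19.5°C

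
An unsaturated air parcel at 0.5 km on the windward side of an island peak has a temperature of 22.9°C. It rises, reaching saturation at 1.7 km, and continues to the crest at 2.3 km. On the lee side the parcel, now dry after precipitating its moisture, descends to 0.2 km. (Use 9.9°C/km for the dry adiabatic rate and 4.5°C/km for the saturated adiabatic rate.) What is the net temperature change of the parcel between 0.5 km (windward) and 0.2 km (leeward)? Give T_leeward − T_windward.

+6.21°C

From 500 m to 1700 m (dry): cools by 9.9 × 1.2 = 11.88°C, giving 11.02°C.
From 1700 m to 2300 m (saturated): cools by 4.5 × 0.6 = 2.7°C, giving 8.32°C.
From 2300 m to 200 m (dry descent): warms by 9.9 × 2.1 = 20.79°C, giving 29.11°C.
Net change vs windward start: 29.11 − 22.9 = +6.21°C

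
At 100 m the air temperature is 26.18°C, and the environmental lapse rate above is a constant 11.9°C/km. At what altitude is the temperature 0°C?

Height above start = (26.18 − 0) / 11.9 = 2.2 km
Altitude = 100 m + 2200 m = 2300 m

2300 m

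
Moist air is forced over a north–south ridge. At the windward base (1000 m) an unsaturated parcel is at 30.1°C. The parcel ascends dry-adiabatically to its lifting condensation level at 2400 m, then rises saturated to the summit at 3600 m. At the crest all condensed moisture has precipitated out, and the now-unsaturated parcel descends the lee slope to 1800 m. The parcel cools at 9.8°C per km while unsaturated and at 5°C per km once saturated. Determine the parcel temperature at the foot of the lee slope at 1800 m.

28.02°C

Dry to 2400 m: -9.8 × 1.4 km = -13.72°C, so T = 16.38°C.
Saturated to 3600 m: -5 × 1.2 km = -6°C, so T = 10.38°C.
Dry descent to 1800 m: +9.8 × 1.8 km = +17.64°C, so T = 28.02°C.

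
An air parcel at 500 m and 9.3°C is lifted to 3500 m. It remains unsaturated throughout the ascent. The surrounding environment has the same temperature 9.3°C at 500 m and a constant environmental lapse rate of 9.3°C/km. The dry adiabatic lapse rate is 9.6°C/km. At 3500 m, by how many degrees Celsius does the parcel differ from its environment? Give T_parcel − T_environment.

Parcel:
  500 → 3500 m (dry, 9.6°C/km): ΔT = -9.6 × 3 = -28.8°C → T = -19.5°C
Environment:
  500 → 3500 m (environment, 9.3°C/km): ΔT = -9.3 × 3 = -27.9°C → T = -18.6°C
T_parcel − T_env = -19.5 − (-18.6) = -0.9°C

-0.9°C (parcel cooler than environment)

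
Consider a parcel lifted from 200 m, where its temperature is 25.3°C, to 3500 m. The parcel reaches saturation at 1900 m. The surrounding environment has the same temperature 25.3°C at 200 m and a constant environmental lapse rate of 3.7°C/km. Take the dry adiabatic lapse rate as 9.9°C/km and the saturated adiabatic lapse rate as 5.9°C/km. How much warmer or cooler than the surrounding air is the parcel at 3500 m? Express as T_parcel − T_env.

-14.06°C (parcel cooler than environment)

Parcel:
  Dry to 1900 m: -9.9 × 1.7 km = -16.83°C, so T = 8.47°C.
  Saturated to 3500 m: -5.9 × 1.6 km = -9.44°C, so T = -0.97°C.
Environment:
  Environment to 3500 m: -3.7 × 3.3 km = -12.21°C, so T = 13.09°C.
T_parcel − T_env = -0.97 − 13.09 = -14.06°C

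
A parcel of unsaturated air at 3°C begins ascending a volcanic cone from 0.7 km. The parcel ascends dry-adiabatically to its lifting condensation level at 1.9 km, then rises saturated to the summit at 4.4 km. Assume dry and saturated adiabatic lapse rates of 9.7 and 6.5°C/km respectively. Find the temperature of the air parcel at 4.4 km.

700 → 1900 m (dry, 9.7°C/km): ΔT = -9.7 × 1.2 = -11.64°C → T = -8.64°C
1900 → 4400 m (saturated, 6.5°C/km): ΔT = -6.5 × 2.5 = -16.25°C → T = -24.89°C

-24.89°C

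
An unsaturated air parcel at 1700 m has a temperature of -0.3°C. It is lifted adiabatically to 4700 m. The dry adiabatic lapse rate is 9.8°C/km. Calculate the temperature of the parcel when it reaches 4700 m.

Dry adiabatic to 4700 m: -9.8 × 3 km = -29.4°C, so T = -29.7°C.

-29.7°C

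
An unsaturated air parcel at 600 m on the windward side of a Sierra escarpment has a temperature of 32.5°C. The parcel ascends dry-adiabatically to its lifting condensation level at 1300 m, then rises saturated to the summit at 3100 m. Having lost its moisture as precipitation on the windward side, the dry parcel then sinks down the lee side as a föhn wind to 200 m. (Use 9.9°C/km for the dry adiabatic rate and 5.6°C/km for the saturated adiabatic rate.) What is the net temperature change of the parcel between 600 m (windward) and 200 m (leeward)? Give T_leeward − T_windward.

From 600 m to 1300 m (dry): cools by 9.9 × 0.7 = 6.93°C, giving 25.57°C.
From 1300 m to 3100 m (saturated): cools by 5.6 × 1.8 = 10.08°C, giving 15.49°C.
From 3100 m to 200 m (dry descent): warms by 9.9 × 2.9 = 28.71°C, giving 44.2°C.
Net change vs windward start: 44.2 − 32.5 = +11.7°C

+11.7°C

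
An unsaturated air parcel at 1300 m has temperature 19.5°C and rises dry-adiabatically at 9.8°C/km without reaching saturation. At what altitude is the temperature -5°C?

Height above start = (19.5 − (-5)) / 9.8 = 2.5 km
Altitude = 1300 m + 2500 m = 3800 m

3800 m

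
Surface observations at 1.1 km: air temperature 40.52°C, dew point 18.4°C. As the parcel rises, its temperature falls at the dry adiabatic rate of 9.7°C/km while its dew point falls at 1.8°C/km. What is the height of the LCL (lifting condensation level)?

T and T_d converge at 9.7 − 1.8 = 7.9°C per km
Height above start = (40.52 − 18.4) / 7.9 = 2.8 km
LCL altitude = 1100 m + 2800 m = 3900 m

3.9 km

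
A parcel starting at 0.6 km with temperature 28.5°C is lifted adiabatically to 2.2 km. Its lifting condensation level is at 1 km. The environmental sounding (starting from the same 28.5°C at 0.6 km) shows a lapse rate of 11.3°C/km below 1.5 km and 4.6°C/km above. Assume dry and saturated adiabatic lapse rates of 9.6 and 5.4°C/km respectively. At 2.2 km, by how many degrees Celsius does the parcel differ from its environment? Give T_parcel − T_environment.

+3.07°C (parcel warmer than environment)

Parcel:
  Dry to 1000 m: -9.6 × 0.4 km = -3.84°C, so T = 24.66°C.
  Saturated to 2200 m: -5.4 × 1.2 km = -6.48°C, so T = 18.18°C.
Environment:
  Environment, lower layer to 1500 m: -11.3 × 0.9 km = -10.17°C, so T = 18.33°C.
  Environment, upper layer to 2200 m: -4.6 × 0.7 km = -3.22°C, so T = 15.11°C.
T_parcel − T_env = 18.18 − 15.11 = +3.07°C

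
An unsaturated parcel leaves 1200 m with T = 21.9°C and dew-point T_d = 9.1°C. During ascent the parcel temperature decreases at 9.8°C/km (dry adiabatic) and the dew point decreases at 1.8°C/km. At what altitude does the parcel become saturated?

T and T_d converge at 9.8 − 1.8 = 8°C per km
Height above start = (21.9 − 9.1) / 8 = 1.6 km
LCL altitude = 1200 m + 1600 m = 2800 m

2800 m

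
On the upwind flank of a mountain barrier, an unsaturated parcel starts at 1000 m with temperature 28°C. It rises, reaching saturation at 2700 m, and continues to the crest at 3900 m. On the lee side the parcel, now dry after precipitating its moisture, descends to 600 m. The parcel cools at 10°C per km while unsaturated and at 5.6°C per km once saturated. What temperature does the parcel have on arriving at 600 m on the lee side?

37.28°C

1000 → 2700 m (dry, 10°C/km): ΔT = -10 × 1.7 = -17°C → T = 11°C
2700 → 3900 m (saturated, 5.6°C/km): ΔT = -5.6 × 1.2 = -6.72°C → T = 4.28°C
3900 → 600 m (dry descent, 10°C/km): ΔT = +10 × 3.3 = +33°C → T = 37.28°C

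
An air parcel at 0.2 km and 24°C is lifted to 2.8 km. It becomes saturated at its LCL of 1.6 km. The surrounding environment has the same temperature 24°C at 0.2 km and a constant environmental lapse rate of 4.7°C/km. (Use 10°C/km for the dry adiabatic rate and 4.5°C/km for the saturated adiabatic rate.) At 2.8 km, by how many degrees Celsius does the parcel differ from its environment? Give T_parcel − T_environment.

-7.18°C (parcel cooler than environment)

Parcel:
  From 200 m to 1600 m (dry): cools by 10 × 1.4 = 14°C, giving 10°C.
  From 1600 m to 2800 m (saturated): cools by 4.5 × 1.2 = 5.4°C, giving 4.6°C.
Environment:
  From 200 m to 2800 m (environment): cools by 4.7 × 2.6 = 12.22°C, giving 11.78°C.
T_parcel − T_env = 4.6 − 11.78 = -7.18°C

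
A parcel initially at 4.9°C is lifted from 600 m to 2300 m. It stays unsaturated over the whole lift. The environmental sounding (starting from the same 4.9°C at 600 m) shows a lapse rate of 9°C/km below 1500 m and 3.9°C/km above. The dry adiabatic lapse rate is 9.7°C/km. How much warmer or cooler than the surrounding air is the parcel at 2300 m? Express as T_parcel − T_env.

Parcel:
  600 → 2300 m (dry, 9.7°C/km): ΔT = -9.7 × 1.7 = -16.49°C → T = -11.59°C
Environment:
  600 → 1500 m (environment, lower layer, 9°C/km): ΔT = -9 × 0.9 = -8.1°C → T = -3.2°C
  1500 → 2300 m (environment, upper layer, 3.9°C/km): ΔT = -3.9 × 0.8 = -3.12°C → T = -6.32°C
T_parcel − T_env = -11.59 − (-6.32) = -5.27°C

-5.27°C (parcel cooler than environment)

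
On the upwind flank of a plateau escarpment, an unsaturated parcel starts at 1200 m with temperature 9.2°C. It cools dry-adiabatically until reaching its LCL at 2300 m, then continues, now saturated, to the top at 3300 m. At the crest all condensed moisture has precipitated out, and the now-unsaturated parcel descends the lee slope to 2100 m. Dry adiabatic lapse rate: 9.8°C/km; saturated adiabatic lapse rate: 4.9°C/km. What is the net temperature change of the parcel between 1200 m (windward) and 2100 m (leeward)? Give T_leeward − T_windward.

-3.92°C

1200–2300 m, dry: Δz = 1.1 km ⇒ ΔT = -10.78°C; T = -1.58°C
2300–3300 m, saturated: Δz = 1 km ⇒ ΔT = -4.9°C; T = -6.48°C
3300–2100 m, dry descent: Δz = 1.2 km ⇒ ΔT = +11.76°C; T = 5.28°C
Net change vs windward start: 5.28 − 9.2 = -3.92°C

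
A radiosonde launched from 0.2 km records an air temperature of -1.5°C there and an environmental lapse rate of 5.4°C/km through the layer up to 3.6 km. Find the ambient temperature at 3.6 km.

-19.86°C

From 200 m to 3600 m (environmental): cools by 5.4 × 3.4 = 18.36°C, giving -19.86°C.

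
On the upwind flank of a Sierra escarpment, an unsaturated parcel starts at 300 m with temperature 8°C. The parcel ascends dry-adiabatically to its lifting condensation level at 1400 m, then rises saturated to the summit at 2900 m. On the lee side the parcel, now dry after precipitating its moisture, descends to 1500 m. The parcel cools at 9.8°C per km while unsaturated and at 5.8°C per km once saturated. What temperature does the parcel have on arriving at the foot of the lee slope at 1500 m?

2.24°C

300–1400 m, dry: Δz = 1.1 km ⇒ ΔT = -10.78°C; T = -2.78°C
1400–2900 m, saturated: Δz = 1.5 km ⇒ ΔT = -8.7°C; T = -11.48°C
2900–1500 m, dry descent: Δz = 1.4 km ⇒ ΔT = +13.72°C; T = 2.24°C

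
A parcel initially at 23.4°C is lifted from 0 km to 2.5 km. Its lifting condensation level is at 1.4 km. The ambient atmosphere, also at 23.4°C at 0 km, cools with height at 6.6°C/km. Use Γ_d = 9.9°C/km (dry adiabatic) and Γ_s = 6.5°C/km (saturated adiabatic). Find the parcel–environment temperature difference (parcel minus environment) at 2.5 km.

-4.51°C (parcel cooler than environment)

Parcel:
  From 0 m to 1400 m (dry): cools by 9.9 × 1.4 = 13.86°C, giving 9.54°C.
  From 1400 m to 2500 m (saturated): cools by 6.5 × 1.1 = 7.15°C, giving 2.39°C.
Environment:
  From 0 m to 2500 m (environment): cools by 6.6 × 2.5 = 16.5°C, giving 6.9°C.
T_parcel − T_env = 2.39 − 6.9 = -4.51°C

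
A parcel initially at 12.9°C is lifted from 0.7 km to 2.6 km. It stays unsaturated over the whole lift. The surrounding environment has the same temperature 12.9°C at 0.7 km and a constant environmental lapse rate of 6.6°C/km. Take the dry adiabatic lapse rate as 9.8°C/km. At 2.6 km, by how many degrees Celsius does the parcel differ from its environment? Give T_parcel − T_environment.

Parcel:
  700–2600 m, dry: Δz = 1.9 km ⇒ ΔT = -18.62°C; T = -5.72°C
Environment:
  700–2600 m, environment: Δz = 1.9 km ⇒ ΔT = -12.54°C; T = 0.36°C
T_parcel − T_env = -5.72 − 0.36 = -6.08°C

-6.08°C (parcel cooler than environment)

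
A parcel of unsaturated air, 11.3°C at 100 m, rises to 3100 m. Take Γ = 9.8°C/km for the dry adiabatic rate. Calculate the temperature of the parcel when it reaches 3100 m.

100–3100 m, dry adiabatic: Δz = 3 km ⇒ ΔT = -29.4°C; T = -18.1°C

-18.1°C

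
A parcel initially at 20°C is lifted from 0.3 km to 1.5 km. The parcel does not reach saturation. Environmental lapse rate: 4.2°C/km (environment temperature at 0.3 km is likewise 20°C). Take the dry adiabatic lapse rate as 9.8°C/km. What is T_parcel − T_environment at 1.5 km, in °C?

Parcel:
  300 → 1500 m (dry, 9.8°C/km): ΔT = -9.8 × 1.2 = -11.76°C → T = 8.24°C
Environment:
  300 → 1500 m (environment, 4.2°C/km): ΔT = -4.2 × 1.2 = -5.04°C → T = 14.96°C
T_parcel − T_env = 8.24 − 14.96 = -6.72°C

-6.72°C (parcel cooler than environment)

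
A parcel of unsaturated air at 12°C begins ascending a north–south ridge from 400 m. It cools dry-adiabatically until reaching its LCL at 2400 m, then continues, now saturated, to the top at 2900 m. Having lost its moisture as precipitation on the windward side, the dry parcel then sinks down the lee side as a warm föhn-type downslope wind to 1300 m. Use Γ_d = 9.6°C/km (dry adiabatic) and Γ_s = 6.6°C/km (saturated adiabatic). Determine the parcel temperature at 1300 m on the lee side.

4.86°C

400 → 2400 m (dry, 9.6°C/km): ΔT = -9.6 × 2 = -19.2°C → T = -7.2°C
2400 → 2900 m (saturated, 6.6°C/km): ΔT = -6.6 × 0.5 = -3.3°C → T = -10.5°C
2900 → 1300 m (dry descent, 9.6°C/km): ΔT = +9.6 × 1.6 = +15.36°C → T = 4.86°C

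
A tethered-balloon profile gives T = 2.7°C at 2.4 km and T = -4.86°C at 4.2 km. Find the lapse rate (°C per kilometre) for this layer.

4.2°C/km

Γ = −ΔT/Δz = (2.7 − (-4.86)) / (4200 − 2400) m
  = 7.56°C / 1.8 km = 4.2°C/km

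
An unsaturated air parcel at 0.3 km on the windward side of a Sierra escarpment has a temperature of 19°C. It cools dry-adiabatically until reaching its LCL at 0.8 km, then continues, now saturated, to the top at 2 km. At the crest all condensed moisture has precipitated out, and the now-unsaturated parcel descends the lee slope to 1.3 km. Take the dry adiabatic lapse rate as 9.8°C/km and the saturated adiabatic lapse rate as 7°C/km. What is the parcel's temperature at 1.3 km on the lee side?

12.56°C

Dry to 800 m: -9.8 × 0.5 km = -4.9°C, so T = 14.1°C.
Saturated to 2000 m: -7 × 1.2 km = -8.4°C, so T = 5.7°C.
Dry descent to 1300 m: +9.8 × 0.7 km = +6.86°C, so T = 12.56°C.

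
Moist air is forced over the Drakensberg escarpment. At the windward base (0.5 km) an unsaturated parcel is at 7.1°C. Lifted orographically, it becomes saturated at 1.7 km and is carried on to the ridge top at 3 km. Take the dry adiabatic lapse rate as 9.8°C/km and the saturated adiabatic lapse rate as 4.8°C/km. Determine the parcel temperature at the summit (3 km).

Dry to 1700 m: -9.8 × 1.2 km = -11.76°C, so T = -4.66°C.
Saturated to 3000 m: -4.8 × 1.3 km = -6.24°C, so T = -10.9°C.

-10.9°C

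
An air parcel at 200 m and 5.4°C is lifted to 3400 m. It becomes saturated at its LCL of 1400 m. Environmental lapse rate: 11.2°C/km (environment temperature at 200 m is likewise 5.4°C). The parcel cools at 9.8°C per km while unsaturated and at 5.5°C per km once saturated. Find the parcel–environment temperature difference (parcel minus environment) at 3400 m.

+13.08°C (parcel warmer than environment)

Parcel:
  From 200 m to 1400 m (dry): cools by 9.8 × 1.2 = 11.76°C, giving -6.36°C.
  From 1400 m to 3400 m (saturated): cools by 5.5 × 2 = 11°C, giving -17.36°C.
Environment:
  From 200 m to 3400 m (environment): cools by 11.2 × 3.2 = 35.84°C, giving -30.44°C.
T_parcel − T_env = -17.36 − (-30.44) = +13.08°C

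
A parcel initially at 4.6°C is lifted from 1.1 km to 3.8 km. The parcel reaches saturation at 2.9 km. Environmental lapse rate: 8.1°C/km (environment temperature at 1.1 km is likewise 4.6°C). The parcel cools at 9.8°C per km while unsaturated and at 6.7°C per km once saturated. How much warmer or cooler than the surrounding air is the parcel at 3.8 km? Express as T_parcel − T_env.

Parcel:
  From 1100 m to 2900 m (dry): cools by 9.8 × 1.8 = 17.64°C, giving -13.04°C.
  From 2900 m to 3800 m (saturated): cools by 6.7 × 0.9 = 6.03°C, giving -19.07°C.
Environment:
  From 1100 m to 3800 m (environment): cools by 8.1 × 2.7 = 21.87°C, giving -17.27°C.
T_parcel − T_env = -19.07 − (-17.27) = -1.8°C

-1.8°C (parcel cooler than environment)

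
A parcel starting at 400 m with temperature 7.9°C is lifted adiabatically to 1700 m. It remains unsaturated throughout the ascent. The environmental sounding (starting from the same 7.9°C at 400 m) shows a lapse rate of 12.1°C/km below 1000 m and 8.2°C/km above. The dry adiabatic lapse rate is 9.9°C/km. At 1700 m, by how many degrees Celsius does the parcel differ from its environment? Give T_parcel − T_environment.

+0.13°C (parcel warmer than environment)

Parcel:
  400 → 1700 m (dry, 9.9°C/km): ΔT = -9.9 × 1.3 = -12.87°C → T = -4.97°C
Environment:
  400 → 1000 m (environment, lower layer, 12.1°C/km): ΔT = -12.1 × 0.6 = -7.26°C → T = 0.64°C
  1000 → 1700 m (environment, upper layer, 8.2°C/km): ΔT = -8.2 × 0.7 = -5.74°C → T = -5.1°C
T_parcel − T_env = -4.97 − (-5.1) = +0.13°C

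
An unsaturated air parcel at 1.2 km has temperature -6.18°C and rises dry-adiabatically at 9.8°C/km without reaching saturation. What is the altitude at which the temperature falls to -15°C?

2.1 km

Height above start = (-6.18 − (-15)) / 9.8 = 0.9 km
Altitude = 1200 m + 900 m = 2100 m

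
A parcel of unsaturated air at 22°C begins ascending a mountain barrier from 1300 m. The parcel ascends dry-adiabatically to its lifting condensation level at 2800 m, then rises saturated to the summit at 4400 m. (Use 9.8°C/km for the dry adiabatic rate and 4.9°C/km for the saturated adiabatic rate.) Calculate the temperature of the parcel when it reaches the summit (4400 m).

From 1300 m to 2800 m (dry): cools by 9.8 × 1.5 = 14.7°C, giving 7.3°C.
From 2800 m to 4400 m (saturated): cools by 4.9 × 1.6 = 7.84°C, giving -0.54°C.

-0.54°C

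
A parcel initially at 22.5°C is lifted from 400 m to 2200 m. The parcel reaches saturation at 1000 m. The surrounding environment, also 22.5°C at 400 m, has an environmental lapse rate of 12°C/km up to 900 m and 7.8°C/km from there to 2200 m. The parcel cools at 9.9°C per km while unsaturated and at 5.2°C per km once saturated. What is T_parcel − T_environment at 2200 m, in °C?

Parcel:
  400 → 1000 m (dry, 9.9°C/km): ΔT = -9.9 × 0.6 = -5.94°C → T = 16.56°C
  1000 → 2200 m (saturated, 5.2°C/km): ΔT = -5.2 × 1.2 = -6.24°C → T = 10.32°C
Environment:
  400 → 900 m (environment, lower layer, 12°C/km): ΔT = -12 × 0.5 = -6°C → T = 16.5°C
  900 → 2200 m (environment, upper layer, 7.8°C/km): ΔT = -7.8 × 1.3 = -10.14°C → T = 6.36°C
T_parcel − T_env = 10.32 − 6.36 = +3.96°C

+3.96°C (parcel warmer than environment)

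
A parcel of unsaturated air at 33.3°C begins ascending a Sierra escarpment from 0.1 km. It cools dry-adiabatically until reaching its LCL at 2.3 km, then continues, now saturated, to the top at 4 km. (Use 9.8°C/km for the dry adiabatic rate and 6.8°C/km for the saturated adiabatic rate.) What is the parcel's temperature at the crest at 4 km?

100–2300 m, dry: Δz = 2.2 km ⇒ ΔT = -21.56°C; T = 11.74°C
2300–4000 m, saturated: Δz = 1.7 km ⇒ ΔT = -11.56°C; T = 0.18°C

0.18°C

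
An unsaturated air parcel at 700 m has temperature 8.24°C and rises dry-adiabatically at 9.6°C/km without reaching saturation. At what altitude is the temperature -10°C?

2600 m

Height above start = (8.24 − (-10)) / 9.6 = 1.9 km
Altitude = 700 m + 1900 m = 2600 m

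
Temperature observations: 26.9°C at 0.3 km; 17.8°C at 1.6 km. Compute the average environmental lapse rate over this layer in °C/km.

Γ = −ΔT/Δz = (26.9 − 17.8) / (1600 − 300) m
  = 9.1°C / 1.3 km = 7°C/km

7°C/km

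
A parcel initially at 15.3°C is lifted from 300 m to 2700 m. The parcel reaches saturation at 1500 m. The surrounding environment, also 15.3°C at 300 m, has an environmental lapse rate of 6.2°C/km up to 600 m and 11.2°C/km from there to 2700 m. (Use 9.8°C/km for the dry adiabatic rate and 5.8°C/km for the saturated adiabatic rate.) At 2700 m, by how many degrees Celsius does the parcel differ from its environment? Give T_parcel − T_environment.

+6.66°C (parcel warmer than environment)

Parcel:
  300–1500 m, dry: Δz = 1.2 km ⇒ ΔT = -11.76°C; T = 3.54°C
  1500–2700 m, saturated: Δz = 1.2 km ⇒ ΔT = -6.96°C; T = -3.42°C
Environment:
  300–600 m, environment, lower layer: Δz = 0.3 km ⇒ ΔT = -1.86°C; T = 13.44°C
  600–2700 m, environment, upper layer: Δz = 2.1 km ⇒ ΔT = -23.52°C; T = -10.08°C
T_parcel − T_env = -3.42 − (-10.08) = +6.66°C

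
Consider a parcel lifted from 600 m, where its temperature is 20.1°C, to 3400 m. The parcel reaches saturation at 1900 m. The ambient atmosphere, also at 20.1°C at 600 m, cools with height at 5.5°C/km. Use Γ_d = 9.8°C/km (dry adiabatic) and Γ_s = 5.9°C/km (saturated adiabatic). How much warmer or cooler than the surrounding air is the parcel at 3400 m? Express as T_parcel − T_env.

Parcel:
  600 → 1900 m (dry, 9.8°C/km): ΔT = -9.8 × 1.3 = -12.74°C → T = 7.36°C
  1900 → 3400 m (saturated, 5.9°C/km): ΔT = -5.9 × 1.5 = -8.85°C → T = -1.49°C
Environment:
  600 → 3400 m (environment, 5.5°C/km): ΔT = -5.5 × 2.8 = -15.4°C → T = 4.7°C
T_parcel − T_env = -1.49 − 4.7 = -6.19°C

-6.19°C (parcel cooler than environment)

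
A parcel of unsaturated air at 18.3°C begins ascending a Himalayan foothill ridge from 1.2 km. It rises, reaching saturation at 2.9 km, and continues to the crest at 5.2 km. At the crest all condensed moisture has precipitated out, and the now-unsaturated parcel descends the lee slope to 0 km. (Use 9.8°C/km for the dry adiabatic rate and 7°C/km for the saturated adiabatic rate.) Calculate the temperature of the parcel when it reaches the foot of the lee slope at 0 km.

36.5°C

1200 → 2900 m (dry, 9.8°C/km): ΔT = -9.8 × 1.7 = -16.66°C → T = 1.64°C
2900 → 5200 m (saturated, 7°C/km): ΔT = -7 × 2.3 = -16.1°C → T = -14.46°C
5200 → 0 m (dry descent, 9.8°C/km): ΔT = +9.8 × 5.2 = +50.96°C → T = 36.5°C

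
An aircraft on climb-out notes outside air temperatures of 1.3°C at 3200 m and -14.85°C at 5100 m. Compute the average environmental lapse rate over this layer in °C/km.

Γ = −ΔT/Δz = (1.3 − (-14.85)) / (5100 − 3200) m
  = 16.15°C / 1.9 km = 8.5°C/km

8.5°C/km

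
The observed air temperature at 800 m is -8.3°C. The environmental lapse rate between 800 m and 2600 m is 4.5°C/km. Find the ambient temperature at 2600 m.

800–2600 m, environmental: Δz = 1.8 km ⇒ ΔT = -8.1°C; T = -16.4°C

-16.4°C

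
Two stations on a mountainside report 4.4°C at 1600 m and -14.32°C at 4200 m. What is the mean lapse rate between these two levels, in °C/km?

Γ = −ΔT/Δz = (4.4 − (-14.32)) / (4200 − 1600) m
  = 18.72°C / 2.6 km = 7.2°C/km

7.2°C/km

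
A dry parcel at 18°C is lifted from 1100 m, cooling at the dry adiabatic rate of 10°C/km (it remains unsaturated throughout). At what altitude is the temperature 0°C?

Height above start = (18 − 0) / 10 = 1.8 km
Altitude = 1100 m + 1800 m = 2900 m

2900 m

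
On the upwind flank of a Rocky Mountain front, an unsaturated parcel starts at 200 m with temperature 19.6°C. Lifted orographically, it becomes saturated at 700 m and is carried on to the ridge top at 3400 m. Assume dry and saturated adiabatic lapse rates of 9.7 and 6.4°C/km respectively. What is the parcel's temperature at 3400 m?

-2.53°C

From 200 m to 700 m (dry): cools by 9.7 × 0.5 = 4.85°C, giving 14.75°C.
From 700 m to 3400 m (saturated): cools by 6.4 × 2.7 = 17.28°C, giving -2.53°C.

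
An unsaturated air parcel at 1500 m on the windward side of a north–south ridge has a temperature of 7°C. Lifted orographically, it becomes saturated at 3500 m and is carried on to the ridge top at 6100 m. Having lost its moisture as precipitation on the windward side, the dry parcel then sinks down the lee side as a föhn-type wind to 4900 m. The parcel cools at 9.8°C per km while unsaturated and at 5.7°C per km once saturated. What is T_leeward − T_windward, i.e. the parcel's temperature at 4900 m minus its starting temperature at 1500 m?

1500 → 3500 m (dry, 9.8°C/km): ΔT = -9.8 × 2 = -19.6°C → T = -12.6°C
3500 → 6100 m (saturated, 5.7°C/km): ΔT = -5.7 × 2.6 = -14.82°C → T = -27.42°C
6100 → 4900 m (dry descent, 9.8°C/km): ΔT = +9.8 × 1.2 = +11.76°C → T = -15.66°C
Net change vs windward start: -15.66 − 7 = -22.66°C

-22.66°C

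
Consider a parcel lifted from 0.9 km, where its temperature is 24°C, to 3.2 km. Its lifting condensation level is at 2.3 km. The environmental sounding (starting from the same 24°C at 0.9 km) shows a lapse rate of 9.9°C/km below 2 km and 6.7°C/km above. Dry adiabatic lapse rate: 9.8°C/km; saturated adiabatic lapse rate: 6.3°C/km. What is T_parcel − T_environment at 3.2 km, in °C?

-0.46°C (parcel cooler than environment)

Parcel:
  900–2300 m, dry: Δz = 1.4 km ⇒ ΔT = -13.72°C; T = 10.28°C
  2300–3200 m, saturated: Δz = 0.9 km ⇒ ΔT = -5.67°C; T = 4.61°C
Environment:
  900–2000 m, environment, lower layer: Δz = 1.1 km ⇒ ΔT = -10.89°C; T = 13.11°C
  2000–3200 m, environment, upper layer: Δz = 1.2 km ⇒ ΔT = -8.04°C; T = 5.07°C
T_parcel − T_env = 4.61 − 5.07 = -0.46°C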